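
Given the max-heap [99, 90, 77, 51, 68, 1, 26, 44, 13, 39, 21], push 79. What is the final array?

[99, 90, 79, 51, 68, 77, 26, 44, 13, 39, 21, 1]

append 79 at index 11 → [99, 90, 77, 51, 68, 1, 26, 44, 13, 39, 21, 79]
79 > parent 1 at index 5, swap → [99, 90, 77, 51, 68, 79, 26, 44, 13, 39, 21, 1]
79 > parent 77 at index 2, swap → [99, 90, 79, 51, 68, 77, 26, 44, 13, 39, 21, 1]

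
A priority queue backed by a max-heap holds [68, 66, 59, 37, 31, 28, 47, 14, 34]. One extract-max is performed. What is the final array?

remove root 68; move last element 34 to root → [34, 66, 59, 37, 31, 28, 47, 14]
34 vs larger child 66 at index 1, swap → [66, 34, 59, 37, 31, 28, 47, 14]
34 vs larger child 37 at index 3, swap → [66, 37, 59, 34, 31, 28, 47, 14]

[66, 37, 59, 34, 31, 28, 47, 14]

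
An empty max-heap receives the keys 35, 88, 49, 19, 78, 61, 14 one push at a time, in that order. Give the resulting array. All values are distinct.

Insert 35:
  append 35 at index 0 → [35] (no swap needed)
Insert 88:
  append 88 at index 1 → [35, 88]
  88 > parent 35 at index 0, swap → [88, 35]
Insert 49:
  append 49 at index 2 → [88, 35, 49] (no swap needed)
Insert 19:
  append 19 at index 3 → [88, 35, 49, 19] (no swap needed)
Insert 78:
  append 78 at index 4 → [88, 35, 49, 19, 78]
  78 > parent 35 at index 1, swap → [88, 78, 49, 19, 35]
Insert 61:
  append 61 at index 5 → [88, 78, 49, 19, 35, 61]
  61 > parent 49 at index 2, swap → [88, 78, 61, 19, 35, 49]
Insert 14:
  append 14 at index 6 → [88, 78, 61, 19, 35, 49, 14] (no swap needed)

[88, 78, 61, 19, 35, 49, 14]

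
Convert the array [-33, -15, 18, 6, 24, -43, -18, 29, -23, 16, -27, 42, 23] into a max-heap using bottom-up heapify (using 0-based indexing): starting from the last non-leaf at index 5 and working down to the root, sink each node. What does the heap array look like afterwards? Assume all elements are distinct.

[42, 29, 23, 6, 24, 18, -18, -15, -23, 16, -27, -43, -33]

sift down from index 5:
  -43 vs larger child 42 at index 11, swap → [-33, -15, 18, 6, 24, 42, -18, 29, -23, 16, -27, -43, 23]
sift down from index 4: already satisfies heap property
sift down from index 3:
  6 vs larger child 29 at index 7, swap → [-33, -15, 18, 29, 24, 42, -18, 6, -23, 16, -27, -43, 23]
sift down from index 2:
  18 vs larger child 42 at index 5, swap → [-33, -15, 42, 29, 24, 18, -18, 6, -23, 16, -27, -43, 23]
  18 vs larger child 23 at index 12, swap → [-33, -15, 42, 29, 24, 23, -18, 6, -23, 16, -27, -43, 18]
sift down from index 1:
  -15 vs larger child 29 at index 3, swap → [-33, 29, 42, -15, 24, 23, -18, 6, -23, 16, -27, -43, 18]
  -15 vs larger child 6 at index 7, swap → [-33, 29, 42, 6, 24, 23, -18, -15, -23, 16, -27, -43, 18]
sift down from index 0:
  -33 vs larger child 42 at index 2, swap → [42, 29, -33, 6, 24, 23, -18, -15, -23, 16, -27, -43, 18]
  -33 vs larger child 23 at index 5, swap → [42, 29, 23, 6, 24, -33, -18, -15, -23, 16, -27, -43, 18]
  -33 vs larger child 18 at index 12, swap → [42, 29, 23, 6, 24, 18, -18, -15, -23, 16, -27, -43, -33]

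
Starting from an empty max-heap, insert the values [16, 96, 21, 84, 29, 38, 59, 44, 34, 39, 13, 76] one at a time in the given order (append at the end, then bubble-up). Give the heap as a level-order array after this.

[96, 84, 76, 44, 39, 59, 38, 16, 34, 29, 13, 21]

Insert 16:
  append 16 at index 0 → [16] (no swap needed)
Insert 96:
  append 96 at index 1 → [16, 96]
  96 > parent 16 at index 0, swap → [96, 16]
Insert 21:
  append 21 at index 2 → [96, 16, 21] (no swap needed)
Insert 84:
  append 84 at index 3 → [96, 16, 21, 84]
  84 > parent 16 at index 1, swap → [96, 84, 21, 16]
Insert 29:
  append 29 at index 4 → [96, 84, 21, 16, 29] (no swap needed)
Insert 38:
  append 38 at index 5 → [96, 84, 21, 16, 29, 38]
  38 > parent 21 at index 2, swap → [96, 84, 38, 16, 29, 21]
Insert 59:
  append 59 at index 6 → [96, 84, 38, 16, 29, 21, 59]
  59 > parent 38 at index 2, swap → [96, 84, 59, 16, 29, 21, 38]
Insert 44:
  append 44 at index 7 → [96, 84, 59, 16, 29, 21, 38, 44]
  44 > parent 16 at index 3, swap → [96, 84, 59, 44, 29, 21, 38, 16]
Insert 34:
  append 34 at index 8 → [96, 84, 59, 44, 29, 21, 38, 16, 34] (no swap needed)
Insert 39:
  append 39 at index 9 → [96, 84, 59, 44, 29, 21, 38, 16, 34, 39]
  39 > parent 29 at index 4, swap → [96, 84, 59, 44, 39, 21, 38, 16, 34, 29]
Insert 13:
  append 13 at index 10 → [96, 84, 59, 44, 39, 21, 38, 16, 34, 29, 13] (no swap needed)
Insert 76:
  append 76 at index 11 → [96, 84, 59, 44, 39, 21, 38, 16, 34, 29, 13, 76]
  76 > parent 21 at index 5, swap → [96, 84, 59, 44, 39, 76, 38, 16, 34, 29, 13, 21]
  76 > parent 59 at index 2, swap → [96, 84, 76, 44, 39, 59, 38, 16, 34, 29, 13, 21]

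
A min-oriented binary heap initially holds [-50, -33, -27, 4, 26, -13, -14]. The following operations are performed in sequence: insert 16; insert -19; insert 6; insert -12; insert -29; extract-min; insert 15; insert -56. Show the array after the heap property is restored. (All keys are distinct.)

insert 16:
  append 16 at index 7 → [-50, -33, -27, 4, 26, -13, -14, 16] (no swap needed)
insert -19:
  append -19 at index 8 → [-50, -33, -27, 4, 26, -13, -14, 16, -19]
  -19 < parent 4 at index 3, swap → [-50, -33, -27, -19, 26, -13, -14, 16, 4]
insert 6:
  append 6 at index 9 → [-50, -33, -27, -19, 26, -13, -14, 16, 4, 6]
  6 < parent 26 at index 4, swap → [-50, -33, -27, -19, 6, -13, -14, 16, 4, 26]
insert -12:
  append -12 at index 10 → [-50, -33, -27, -19, 6, -13, -14, 16, 4, 26, -12]
  -12 < parent 6 at index 4, swap → [-50, -33, -27, -19, -12, -13, -14, 16, 4, 26, 6]
insert -29:
  append -29 at index 11 → [-50, -33, -27, -19, -12, -13, -14, 16, 4, 26, 6, -29]
  -29 < parent -13 at index 5, swap → [-50, -33, -27, -19, -12, -29, -14, 16, 4, 26, 6, -13]
  -29 < parent -27 at index 2, swap → [-50, -33, -29, -19, -12, -27, -14, 16, 4, 26, 6, -13]
extract-min → returns -50:
  remove root -50; move last element -13 to root → [-13, -33, -29, -19, -12, -27, -14, 16, 4, 26, 6]
  -13 vs smaller child -33 at index 1, swap → [-33, -13, -29, -19, -12, -27, -14, 16, 4, 26, 6]
  -13 vs smaller child -19 at index 3, swap → [-33, -19, -29, -13, -12, -27, -14, 16, 4, 26, 6]
insert 15:
  append 15 at index 11 → [-33, -19, -29, -13, -12, -27, -14, 16, 4, 26, 6, 15] (no swap needed)
insert -56:
  append -56 at index 12 → [-33, -19, -29, -13, -12, -27, -14, 16, 4, 26, 6, 15, -56]
  -56 < parent -27 at index 5, swap → [-33, -19, -29, -13, -12, -56, -14, 16, 4, 26, 6, 15, -27]
  -56 < parent -29 at index 2, swap → [-33, -19, -56, -13, -12, -29, -14, 16, 4, 26, 6, 15, -27]
  -56 < parent -33 at index 0, swap → [-56, -19, -33, -13, -12, -29, -14, 16, 4, 26, 6, 15, -27]

[-56, -19, -33, -13, -12, -29, -14, 16, 4, 26, 6, 15, -27]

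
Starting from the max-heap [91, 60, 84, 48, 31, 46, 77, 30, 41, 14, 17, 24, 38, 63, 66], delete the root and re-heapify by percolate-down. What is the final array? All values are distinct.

remove root 91; move last element 66 to root → [66, 60, 84, 48, 31, 46, 77, 30, 41, 14, 17, 24, 38, 63]
66 vs larger child 84 at index 2, swap → [84, 60, 66, 48, 31, 46, 77, 30, 41, 14, 17, 24, 38, 63]
66 vs larger child 77 at index 6, swap → [84, 60, 77, 48, 31, 46, 66, 30, 41, 14, 17, 24, 38, 63]

[84, 60, 77, 48, 31, 46, 66, 30, 41, 14, 17, 24, 38, 63]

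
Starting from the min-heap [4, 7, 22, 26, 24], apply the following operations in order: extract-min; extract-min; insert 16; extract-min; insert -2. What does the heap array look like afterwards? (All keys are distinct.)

[-2, 22, 26, 24]

extract-min → returns 4:
  remove root 4; move last element 24 to root → [24, 7, 22, 26]
  24 vs smaller child 7 at index 1, swap → [7, 24, 22, 26]
extract-min → returns 7:
  remove root 7; move last element 26 to root → [26, 24, 22]
  26 vs smaller child 22 at index 2, swap → [22, 24, 26]
insert 16:
  append 16 at index 3 → [22, 24, 26, 16]
  16 < parent 24 at index 1, swap → [22, 16, 26, 24]
  16 < parent 22 at index 0, swap → [16, 22, 26, 24]
extract-min → returns 16:
  remove root 16; move last element 24 to root → [24, 22, 26]
  24 vs smaller child 22 at index 1, swap → [22, 24, 26]
insert -2:
  append -2 at index 3 → [22, 24, 26, -2]
  -2 < parent 24 at index 1, swap → [22, -2, 26, 24]
  -2 < parent 22 at index 0, swap → [-2, 22, 26, 24]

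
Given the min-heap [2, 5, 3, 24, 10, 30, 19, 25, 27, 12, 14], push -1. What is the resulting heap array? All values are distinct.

append -1 at index 11 → [2, 5, 3, 24, 10, 30, 19, 25, 27, 12, 14, -1]
-1 < parent 30 at index 5, swap → [2, 5, 3, 24, 10, -1, 19, 25, 27, 12, 14, 30]
-1 < parent 3 at index 2, swap → [2, 5, -1, 24, 10, 3, 19, 25, 27, 12, 14, 30]
-1 < parent 2 at index 0, swap → [-1, 5, 2, 24, 10, 3, 19, 25, 27, 12, 14, 30]

[-1, 5, 2, 24, 10, 3, 19, 25, 27, 12, 14, 30]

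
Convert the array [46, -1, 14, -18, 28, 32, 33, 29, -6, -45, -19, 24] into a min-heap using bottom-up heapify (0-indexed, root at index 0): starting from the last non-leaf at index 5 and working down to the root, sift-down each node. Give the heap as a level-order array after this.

[-45, -19, 14, -18, -1, 24, 33, 29, -6, 28, 46, 32]

sift down from index 5:
  32 vs only child 24 at index 11, swap → [46, -1, 14, -18, 28, 24, 33, 29, -6, -45, -19, 32]
sift down from index 4:
  28 vs smaller child -45 at index 9, swap → [46, -1, 14, -18, -45, 24, 33, 29, -6, 28, -19, 32]
sift down from index 3: already satisfies heap property
sift down from index 2: already satisfies heap property
sift down from index 1:
  -1 vs smaller child -45 at index 4, swap → [46, -45, 14, -18, -1, 24, 33, 29, -6, 28, -19, 32]
  -1 vs smaller child -19 at index 10, swap → [46, -45, 14, -18, -19, 24, 33, 29, -6, 28, -1, 32]
sift down from index 0:
  46 vs smaller child -45 at index 1, swap → [-45, 46, 14, -18, -19, 24, 33, 29, -6, 28, -1, 32]
  46 vs smaller child -19 at index 4, swap → [-45, -19, 14, -18, 46, 24, 33, 29, -6, 28, -1, 32]
  46 vs smaller child -1 at index 10, swap → [-45, -19, 14, -18, -1, 24, 33, 29, -6, 28, 46, 32]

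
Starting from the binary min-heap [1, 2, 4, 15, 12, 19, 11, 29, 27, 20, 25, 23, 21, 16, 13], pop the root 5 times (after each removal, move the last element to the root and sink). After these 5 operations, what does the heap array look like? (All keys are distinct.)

extract-min #1 returns 1:
  remove root 1; move last element 13 to root → [13, 2, 4, 15, 12, 19, 11, 29, 27, 20, 25, 23, 21, 16]
  13 vs smaller child 2 at index 1, swap → [2, 13, 4, 15, 12, 19, 11, 29, 27, 20, 25, 23, 21, 16]
  13 vs smaller child 12 at index 4, swap → [2, 12, 4, 15, 13, 19, 11, 29, 27, 20, 25, 23, 21, 16]
extract-min #2 returns 2:
  remove root 2; move last element 16 to root → [16, 12, 4, 15, 13, 19, 11, 29, 27, 20, 25, 23, 21]
  16 vs smaller child 4 at index 2, swap → [4, 12, 16, 15, 13, 19, 11, 29, 27, 20, 25, 23, 21]
  16 vs smaller child 11 at index 6, swap → [4, 12, 11, 15, 13, 19, 16, 29, 27, 20, 25, 23, 21]
extract-min #3 returns 4:
  remove root 4; move last element 21 to root → [21, 12, 11, 15, 13, 19, 16, 29, 27, 20, 25, 23]
  21 vs smaller child 11 at index 2, swap → [11, 12, 21, 15, 13, 19, 16, 29, 27, 20, 25, 23]
  21 vs smaller child 16 at index 6, swap → [11, 12, 16, 15, 13, 19, 21, 29, 27, 20, 25, 23]
extract-min #4 returns 11:
  remove root 11; move last element 23 to root → [23, 12, 16, 15, 13, 19, 21, 29, 27, 20, 25]
  23 vs smaller child 12 at index 1, swap → [12, 23, 16, 15, 13, 19, 21, 29, 27, 20, 25]
  23 vs smaller child 13 at index 4, swap → [12, 13, 16, 15, 23, 19, 21, 29, 27, 20, 25]
  23 vs smaller child 20 at index 9, swap → [12, 13, 16, 15, 20, 19, 21, 29, 27, 23, 25]
extract-min #5 returns 12:
  remove root 12; move last element 25 to root → [25, 13, 16, 15, 20, 19, 21, 29, 27, 23]
  25 vs smaller child 13 at index 1, swap → [13, 25, 16, 15, 20, 19, 21, 29, 27, 23]
  25 vs smaller child 15 at index 3, swap → [13, 15, 16, 25, 20, 19, 21, 29, 27, 23]

[13, 15, 16, 25, 20, 19, 21, 29, 27, 23]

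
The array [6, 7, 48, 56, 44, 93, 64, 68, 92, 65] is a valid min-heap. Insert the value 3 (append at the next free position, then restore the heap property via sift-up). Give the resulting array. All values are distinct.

[3, 6, 48, 56, 7, 93, 64, 68, 92, 65, 44]

append 3 at index 10 → [6, 7, 48, 56, 44, 93, 64, 68, 92, 65, 3]
3 < parent 44 at index 4, swap → [6, 7, 48, 56, 3, 93, 64, 68, 92, 65, 44]
3 < parent 7 at index 1, swap → [6, 3, 48, 56, 7, 93, 64, 68, 92, 65, 44]
3 < parent 6 at index 0, swap → [3, 6, 48, 56, 7, 93, 64, 68, 92, 65, 44]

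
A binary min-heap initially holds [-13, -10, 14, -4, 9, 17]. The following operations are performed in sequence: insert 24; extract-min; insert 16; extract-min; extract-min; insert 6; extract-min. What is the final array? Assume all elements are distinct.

[9, 16, 14, 24, 17]

insert 24:
  append 24 at index 6 → [-13, -10, 14, -4, 9, 17, 24] (no swap needed)
extract-min → returns -13:
  remove root -13; move last element 24 to root → [24, -10, 14, -4, 9, 17]
  24 vs smaller child -10 at index 1, swap → [-10, 24, 14, -4, 9, 17]
  24 vs smaller child -4 at index 3, swap → [-10, -4, 14, 24, 9, 17]
insert 16:
  append 16 at index 6 → [-10, -4, 14, 24, 9, 17, 16] (no swap needed)
extract-min → returns -10:
  remove root -10; move last element 16 to root → [16, -4, 14, 24, 9, 17]
  16 vs smaller child -4 at index 1, swap → [-4, 16, 14, 24, 9, 17]
  16 vs smaller child 9 at index 4, swap → [-4, 9, 14, 24, 16, 17]
extract-min → returns -4:
  remove root -4; move last element 17 to root → [17, 9, 14, 24, 16]
  17 vs smaller child 9 at index 1, swap → [9, 17, 14, 24, 16]
  17 vs smaller child 16 at index 4, swap → [9, 16, 14, 24, 17]
insert 6:
  append 6 at index 5 → [9, 16, 14, 24, 17, 6]
  6 < parent 14 at index 2, swap → [9, 16, 6, 24, 17, 14]
  6 < parent 9 at index 0, swap → [6, 16, 9, 24, 17, 14]
extract-min → returns 6:
  remove root 6; move last element 14 to root → [14, 16, 9, 24, 17]
  14 vs smaller child 9 at index 2, swap → [9, 16, 14, 24, 17]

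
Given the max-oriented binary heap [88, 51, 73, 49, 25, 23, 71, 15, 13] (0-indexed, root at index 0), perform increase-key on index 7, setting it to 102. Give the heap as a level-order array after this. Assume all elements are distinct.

set index 7 from 15 to 102 → [88, 51, 73, 49, 25, 23, 71, 102, 13]
102 > parent 49 at index 3, swap → [88, 51, 73, 102, 25, 23, 71, 49, 13]
102 > parent 51 at index 1, swap → [88, 102, 73, 51, 25, 23, 71, 49, 13]
102 > parent 88 at index 0, swap → [102, 88, 73, 51, 25, 23, 71, 49, 13]

[102, 88, 73, 51, 25, 23, 71, 49, 13]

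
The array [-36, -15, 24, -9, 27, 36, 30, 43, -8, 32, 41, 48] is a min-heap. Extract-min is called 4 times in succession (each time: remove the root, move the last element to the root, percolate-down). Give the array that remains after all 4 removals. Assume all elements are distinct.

[24, 27, 30, 41, 32, 36, 48, 43]

extract-min #1 returns -36:
  remove root -36; move last element 48 to root → [48, -15, 24, -9, 27, 36, 30, 43, -8, 32, 41]
  48 vs smaller child -15 at index 1, swap → [-15, 48, 24, -9, 27, 36, 30, 43, -8, 32, 41]
  48 vs smaller child -9 at index 3, swap → [-15, -9, 24, 48, 27, 36, 30, 43, -8, 32, 41]
  48 vs smaller child -8 at index 8, swap → [-15, -9, 24, -8, 27, 36, 30, 43, 48, 32, 41]
extract-min #2 returns -15:
  remove root -15; move last element 41 to root → [41, -9, 24, -8, 27, 36, 30, 43, 48, 32]
  41 vs smaller child -9 at index 1, swap → [-9, 41, 24, -8, 27, 36, 30, 43, 48, 32]
  41 vs smaller child -8 at index 3, swap → [-9, -8, 24, 41, 27, 36, 30, 43, 48, 32]
extract-min #3 returns -9:
  remove root -9; move last element 32 to root → [32, -8, 24, 41, 27, 36, 30, 43, 48]
  32 vs smaller child -8 at index 1, swap → [-8, 32, 24, 41, 27, 36, 30, 43, 48]
  32 vs smaller child 27 at index 4, swap → [-8, 27, 24, 41, 32, 36, 30, 43, 48]
extract-min #4 returns -8:
  remove root -8; move last element 48 to root → [48, 27, 24, 41, 32, 36, 30, 43]
  48 vs smaller child 24 at index 2, swap → [24, 27, 48, 41, 32, 36, 30, 43]
  48 vs smaller child 30 at index 6, swap → [24, 27, 30, 41, 32, 36, 48, 43]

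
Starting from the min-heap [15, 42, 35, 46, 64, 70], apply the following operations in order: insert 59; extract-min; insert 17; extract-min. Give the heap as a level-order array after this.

insert 59:
  append 59 at index 6 → [15, 42, 35, 46, 64, 70, 59] (no swap needed)
extract-min → returns 15:
  remove root 15; move last element 59 to root → [59, 42, 35, 46, 64, 70]
  59 vs smaller child 35 at index 2, swap → [35, 42, 59, 46, 64, 70]
insert 17:
  append 17 at index 6 → [35, 42, 59, 46, 64, 70, 17]
  17 < parent 59 at index 2, swap → [35, 42, 17, 46, 64, 70, 59]
  17 < parent 35 at index 0, swap → [17, 42, 35, 46, 64, 70, 59]
extract-min → returns 17:
  remove root 17; move last element 59 to root → [59, 42, 35, 46, 64, 70]
  59 vs smaller child 35 at index 2, swap → [35, 42, 59, 46, 64, 70]

[35, 42, 59, 46, 64, 70]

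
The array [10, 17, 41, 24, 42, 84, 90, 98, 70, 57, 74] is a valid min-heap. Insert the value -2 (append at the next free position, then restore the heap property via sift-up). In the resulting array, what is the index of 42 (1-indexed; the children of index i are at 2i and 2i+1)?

5

append -2 at index 12 → [10, 17, 41, 24, 42, 84, 90, 98, 70, 57, 74, -2]
-2 < parent 84 at index 6, swap → [10, 17, 41, 24, 42, -2, 90, 98, 70, 57, 74, 84]
-2 < parent 41 at index 3, swap → [10, 17, -2, 24, 42, 41, 90, 98, 70, 57, 74, 84]
-2 < parent 10 at index 1, swap → [-2, 17, 10, 24, 42, 41, 90, 98, 70, 57, 74, 84]
resulting array: [-2, 17, 10, 24, 42, 41, 90, 98, 70, 57, 74, 84]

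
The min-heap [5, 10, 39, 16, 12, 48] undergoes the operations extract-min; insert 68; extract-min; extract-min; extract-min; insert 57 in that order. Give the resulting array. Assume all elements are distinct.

[39, 48, 68, 57]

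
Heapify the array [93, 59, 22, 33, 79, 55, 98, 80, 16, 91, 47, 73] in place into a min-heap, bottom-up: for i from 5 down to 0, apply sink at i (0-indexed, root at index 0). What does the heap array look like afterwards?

sift down from index 5: already satisfies heap property
sift down from index 4:
  79 vs smaller child 47 at index 10, swap → [93, 59, 22, 33, 47, 55, 98, 80, 16, 91, 79, 73]
sift down from index 3:
  33 vs smaller child 16 at index 8, swap → [93, 59, 22, 16, 47, 55, 98, 80, 33, 91, 79, 73]
sift down from index 2: already satisfies heap property
sift down from index 1:
  59 vs smaller child 16 at index 3, swap → [93, 16, 22, 59, 47, 55, 98, 80, 33, 91, 79, 73]
  59 vs smaller child 33 at index 8, swap → [93, 16, 22, 33, 47, 55, 98, 80, 59, 91, 79, 73]
sift down from index 0:
  93 vs smaller child 16 at index 1, swap → [16, 93, 22, 33, 47, 55, 98, 80, 59, 91, 79, 73]
  93 vs smaller child 33 at index 3, swap → [16, 33, 22, 93, 47, 55, 98, 80, 59, 91, 79, 73]
  93 vs smaller child 59 at index 8, swap → [16, 33, 22, 59, 47, 55, 98, 80, 93, 91, 79, 73]

[16, 33, 22, 59, 47, 55, 98, 80, 93, 91, 79, 73]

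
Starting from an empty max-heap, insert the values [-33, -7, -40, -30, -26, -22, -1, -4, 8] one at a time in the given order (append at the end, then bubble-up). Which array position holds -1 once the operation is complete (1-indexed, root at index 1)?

2

Insert -33:
  append -33 at index 1 → [-33] (no swap needed)
Insert -7:
  append -7 at index 2 → [-33, -7]
  -7 > parent -33 at index 1, swap → [-7, -33]
Insert -40:
  append -40 at index 3 → [-7, -33, -40] (no swap needed)
Insert -30:
  append -30 at index 4 → [-7, -33, -40, -30]
  -30 > parent -33 at index 2, swap → [-7, -30, -40, -33]
Insert -26:
  append -26 at index 5 → [-7, -30, -40, -33, -26]
  -26 > parent -30 at index 2, swap → [-7, -26, -40, -33, -30]
Insert -22:
  append -22 at index 6 → [-7, -26, -40, -33, -30, -22]
  -22 > parent -40 at index 3, swap → [-7, -26, -22, -33, -30, -40]
Insert -1:
  append -1 at index 7 → [-7, -26, -22, -33, -30, -40, -1]
  -1 > parent -22 at index 3, swap → [-7, -26, -1, -33, -30, -40, -22]
  -1 > parent -7 at index 1, swap → [-1, -26, -7, -33, -30, -40, -22]
Insert -4:
  append -4 at index 8 → [-1, -26, -7, -33, -30, -40, -22, -4]
  -4 > parent -33 at index 4, swap → [-1, -26, -7, -4, -30, -40, -22, -33]
  -4 > parent -26 at index 2, swap → [-1, -4, -7, -26, -30, -40, -22, -33]
Insert 8:
  append 8 at index 9 → [-1, -4, -7, -26, -30, -40, -22, -33, 8]
  8 > parent -26 at index 4, swap → [-1, -4, -7, 8, -30, -40, -22, -33, -26]
  8 > parent -4 at index 2, swap → [-1, 8, -7, -4, -30, -40, -22, -33, -26]
  8 > parent -1 at index 1, swap → [8, -1, -7, -4, -30, -40, -22, -33, -26]
resulting array: [8, -1, -7, -4, -30, -40, -22, -33, -26]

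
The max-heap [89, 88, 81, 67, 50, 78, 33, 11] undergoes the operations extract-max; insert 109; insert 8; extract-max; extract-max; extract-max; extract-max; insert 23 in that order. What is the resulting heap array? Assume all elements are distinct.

[67, 50, 33, 11, 8, 23]

extract-max → returns 89:
  remove root 89; move last element 11 to root → [11, 88, 81, 67, 50, 78, 33]
  11 vs larger child 88 at index 1, swap → [88, 11, 81, 67, 50, 78, 33]
  11 vs larger child 67 at index 3, swap → [88, 67, 81, 11, 50, 78, 33]
insert 109:
  append 109 at index 7 → [88, 67, 81, 11, 50, 78, 33, 109]
  109 > parent 11 at index 3, swap → [88, 67, 81, 109, 50, 78, 33, 11]
  109 > parent 67 at index 1, swap → [88, 109, 81, 67, 50, 78, 33, 11]
  109 > parent 88 at index 0, swap → [109, 88, 81, 67, 50, 78, 33, 11]
insert 8:
  append 8 at index 8 → [109, 88, 81, 67, 50, 78, 33, 11, 8] (no swap needed)
extract-max → returns 109:
  remove root 109; move last element 8 to root → [8, 88, 81, 67, 50, 78, 33, 11]
  8 vs larger child 88 at index 1, swap → [88, 8, 81, 67, 50, 78, 33, 11]
  8 vs larger child 67 at index 3, swap → [88, 67, 81, 8, 50, 78, 33, 11]
  8 vs only child 11 at index 7, swap → [88, 67, 81, 11, 50, 78, 33, 8]
extract-max → returns 88:
  remove root 88; move last element 8 to root → [8, 67, 81, 11, 50, 78, 33]
  8 vs larger child 81 at index 2, swap → [81, 67, 8, 11, 50, 78, 33]
  8 vs larger child 78 at index 5, swap → [81, 67, 78, 11, 50, 8, 33]
extract-max → returns 81:
  remove root 81; move last element 33 to root → [33, 67, 78, 11, 50, 8]
  33 vs larger child 78 at index 2, swap → [78, 67, 33, 11, 50, 8]
extract-max → returns 78:
  remove root 78; move last element 8 to root → [8, 67, 33, 11, 50]
  8 vs larger child 67 at index 1, swap → [67, 8, 33, 11, 50]
  8 vs larger child 50 at index 4, swap → [67, 50, 33, 11, 8]
insert 23:
  append 23 at index 5 → [67, 50, 33, 11, 8, 23] (no swap needed)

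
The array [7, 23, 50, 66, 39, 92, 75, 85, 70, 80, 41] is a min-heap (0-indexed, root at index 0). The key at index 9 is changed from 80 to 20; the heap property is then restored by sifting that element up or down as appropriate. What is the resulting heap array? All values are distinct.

set index 9 from 80 to 20 → [7, 23, 50, 66, 39, 92, 75, 85, 70, 20, 41]
20 < parent 39 at index 4, swap → [7, 23, 50, 66, 20, 92, 75, 85, 70, 39, 41]
20 < parent 23 at index 1, swap → [7, 20, 50, 66, 23, 92, 75, 85, 70, 39, 41]

[7, 20, 50, 66, 23, 92, 75, 85, 70, 39, 41]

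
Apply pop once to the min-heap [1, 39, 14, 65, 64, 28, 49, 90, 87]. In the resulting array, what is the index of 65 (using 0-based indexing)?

remove root 1; move last element 87 to root → [87, 39, 14, 65, 64, 28, 49, 90]
87 vs smaller child 14 at index 2, swap → [14, 39, 87, 65, 64, 28, 49, 90]
87 vs smaller child 28 at index 5, swap → [14, 39, 28, 65, 64, 87, 49, 90]
resulting array: [14, 39, 28, 65, 64, 87, 49, 90]

3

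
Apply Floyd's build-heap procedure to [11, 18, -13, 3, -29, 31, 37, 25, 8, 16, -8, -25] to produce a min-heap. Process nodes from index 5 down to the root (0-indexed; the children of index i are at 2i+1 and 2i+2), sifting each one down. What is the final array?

sift down from index 5:
  31 vs only child -25 at index 11, swap → [11, 18, -13, 3, -29, -25, 37, 25, 8, 16, -8, 31]
sift down from index 4: already satisfies heap property
sift down from index 3: already satisfies heap property
sift down from index 2:
  -13 vs smaller child -25 at index 5, swap → [11, 18, -25, 3, -29, -13, 37, 25, 8, 16, -8, 31]
sift down from index 1:
  18 vs smaller child -29 at index 4, swap → [11, -29, -25, 3, 18, -13, 37, 25, 8, 16, -8, 31]
  18 vs smaller child -8 at index 10, swap → [11, -29, -25, 3, -8, -13, 37, 25, 8, 16, 18, 31]
sift down from index 0:
  11 vs smaller child -29 at index 1, swap → [-29, 11, -25, 3, -8, -13, 37, 25, 8, 16, 18, 31]
  11 vs smaller child -8 at index 4, swap → [-29, -8, -25, 3, 11, -13, 37, 25, 8, 16, 18, 31]

[-29, -8, -25, 3, 11, -13, 37, 25, 8, 16, 18, 31]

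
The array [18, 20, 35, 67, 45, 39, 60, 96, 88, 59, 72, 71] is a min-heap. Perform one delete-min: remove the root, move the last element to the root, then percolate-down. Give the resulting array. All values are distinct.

remove root 18; move last element 71 to root → [71, 20, 35, 67, 45, 39, 60, 96, 88, 59, 72]
71 vs smaller child 20 at index 1, swap → [20, 71, 35, 67, 45, 39, 60, 96, 88, 59, 72]
71 vs smaller child 45 at index 4, swap → [20, 45, 35, 67, 71, 39, 60, 96, 88, 59, 72]
71 vs smaller child 59 at index 9, swap → [20, 45, 35, 67, 59, 39, 60, 96, 88, 71, 72]

[20, 45, 35, 67, 59, 39, 60, 96, 88, 71, 72]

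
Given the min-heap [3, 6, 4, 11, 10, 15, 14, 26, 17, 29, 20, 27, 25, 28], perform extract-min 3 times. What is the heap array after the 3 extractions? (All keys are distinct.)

[10, 11, 14, 17, 20, 15, 28, 26, 27, 29, 25]

extract-min #1 returns 3:
  remove root 3; move last element 28 to root → [28, 6, 4, 11, 10, 15, 14, 26, 17, 29, 20, 27, 25]
  28 vs smaller child 4 at index 2, swap → [4, 6, 28, 11, 10, 15, 14, 26, 17, 29, 20, 27, 25]
  28 vs smaller child 14 at index 6, swap → [4, 6, 14, 11, 10, 15, 28, 26, 17, 29, 20, 27, 25]
extract-min #2 returns 4:
  remove root 4; move last element 25 to root → [25, 6, 14, 11, 10, 15, 28, 26, 17, 29, 20, 27]
  25 vs smaller child 6 at index 1, swap → [6, 25, 14, 11, 10, 15, 28, 26, 17, 29, 20, 27]
  25 vs smaller child 10 at index 4, swap → [6, 10, 14, 11, 25, 15, 28, 26, 17, 29, 20, 27]
  25 vs smaller child 20 at index 10, swap → [6, 10, 14, 11, 20, 15, 28, 26, 17, 29, 25, 27]
extract-min #3 returns 6:
  remove root 6; move last element 27 to root → [27, 10, 14, 11, 20, 15, 28, 26, 17, 29, 25]
  27 vs smaller child 10 at index 1, swap → [10, 27, 14, 11, 20, 15, 28, 26, 17, 29, 25]
  27 vs smaller child 11 at index 3, swap → [10, 11, 14, 27, 20, 15, 28, 26, 17, 29, 25]
  27 vs smaller child 17 at index 8, swap → [10, 11, 14, 17, 20, 15, 28, 26, 27, 29, 25]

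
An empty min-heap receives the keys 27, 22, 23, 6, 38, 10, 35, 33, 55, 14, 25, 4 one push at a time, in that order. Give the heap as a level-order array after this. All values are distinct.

[4, 14, 6, 27, 22, 10, 35, 33, 55, 38, 25, 23]

Insert 27:
  append 27 at index 0 → [27] (no swap needed)
Insert 22:
  append 22 at index 1 → [27, 22]
  22 < parent 27 at index 0, swap → [22, 27]
Insert 23:
  append 23 at index 2 → [22, 27, 23] (no swap needed)
Insert 6:
  append 6 at index 3 → [22, 27, 23, 6]
  6 < parent 27 at index 1, swap → [22, 6, 23, 27]
  6 < parent 22 at index 0, swap → [6, 22, 23, 27]
Insert 38:
  append 38 at index 4 → [6, 22, 23, 27, 38] (no swap needed)
Insert 10:
  append 10 at index 5 → [6, 22, 23, 27, 38, 10]
  10 < parent 23 at index 2, swap → [6, 22, 10, 27, 38, 23]
Insert 35:
  append 35 at index 6 → [6, 22, 10, 27, 38, 23, 35] (no swap needed)
Insert 33:
  append 33 at index 7 → [6, 22, 10, 27, 38, 23, 35, 33] (no swap needed)
Insert 55:
  append 55 at index 8 → [6, 22, 10, 27, 38, 23, 35, 33, 55] (no swap needed)
Insert 14:
  append 14 at index 9 → [6, 22, 10, 27, 38, 23, 35, 33, 55, 14]
  14 < parent 38 at index 4, swap → [6, 22, 10, 27, 14, 23, 35, 33, 55, 38]
  14 < parent 22 at index 1, swap → [6, 14, 10, 27, 22, 23, 35, 33, 55, 38]
Insert 25:
  append 25 at index 10 → [6, 14, 10, 27, 22, 23, 35, 33, 55, 38, 25] (no swap needed)
Insert 4:
  append 4 at index 11 → [6, 14, 10, 27, 22, 23, 35, 33, 55, 38, 25, 4]
  4 < parent 23 at index 5, swap → [6, 14, 10, 27, 22, 4, 35, 33, 55, 38, 25, 23]
  4 < parent 10 at index 2, swap → [6, 14, 4, 27, 22, 10, 35, 33, 55, 38, 25, 23]
  4 < parent 6 at index 0, swap → [4, 14, 6, 27, 22, 10, 35, 33, 55, 38, 25, 23]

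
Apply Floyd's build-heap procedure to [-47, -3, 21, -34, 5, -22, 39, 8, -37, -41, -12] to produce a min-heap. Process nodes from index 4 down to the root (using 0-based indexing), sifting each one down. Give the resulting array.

[-47, -41, -22, -37, -12, 21, 39, 8, -34, 5, -3]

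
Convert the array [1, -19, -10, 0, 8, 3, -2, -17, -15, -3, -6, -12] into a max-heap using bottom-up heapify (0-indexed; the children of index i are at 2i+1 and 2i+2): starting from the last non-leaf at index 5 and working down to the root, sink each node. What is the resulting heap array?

sift down from index 5: already satisfies heap property
sift down from index 4: already satisfies heap property
sift down from index 3: already satisfies heap property
sift down from index 2:
  -10 vs larger child 3 at index 5, swap → [1, -19, 3, 0, 8, -10, -2, -17, -15, -3, -6, -12]
sift down from index 1:
  -19 vs larger child 8 at index 4, swap → [1, 8, 3, 0, -19, -10, -2, -17, -15, -3, -6, -12]
  -19 vs larger child -3 at index 9, swap → [1, 8, 3, 0, -3, -10, -2, -17, -15, -19, -6, -12]
sift down from index 0:
  1 vs larger child 8 at index 1, swap → [8, 1, 3, 0, -3, -10, -2, -17, -15, -19, -6, -12]

[8, 1, 3, 0, -3, -10, -2, -17, -15, -19, -6, -12]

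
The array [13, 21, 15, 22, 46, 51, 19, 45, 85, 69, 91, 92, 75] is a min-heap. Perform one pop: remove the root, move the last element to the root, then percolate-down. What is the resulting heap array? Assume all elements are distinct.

[15, 21, 19, 22, 46, 51, 75, 45, 85, 69, 91, 92]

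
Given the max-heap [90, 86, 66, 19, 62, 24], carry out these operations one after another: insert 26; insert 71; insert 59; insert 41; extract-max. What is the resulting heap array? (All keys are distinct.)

insert 26:
  append 26 at index 6 → [90, 86, 66, 19, 62, 24, 26] (no swap needed)
insert 71:
  append 71 at index 7 → [90, 86, 66, 19, 62, 24, 26, 71]
  71 > parent 19 at index 3, swap → [90, 86, 66, 71, 62, 24, 26, 19]
insert 59:
  append 59 at index 8 → [90, 86, 66, 71, 62, 24, 26, 19, 59] (no swap needed)
insert 41:
  append 41 at index 9 → [90, 86, 66, 71, 62, 24, 26, 19, 59, 41] (no swap needed)
extract-max → returns 90:
  remove root 90; move last element 41 to root → [41, 86, 66, 71, 62, 24, 26, 19, 59]
  41 vs larger child 86 at index 1, swap → [86, 41, 66, 71, 62, 24, 26, 19, 59]
  41 vs larger child 71 at index 3, swap → [86, 71, 66, 41, 62, 24, 26, 19, 59]
  41 vs larger child 59 at index 8, swap → [86, 71, 66, 59, 62, 24, 26, 19, 41]

[86, 71, 66, 59, 62, 24, 26, 19, 41]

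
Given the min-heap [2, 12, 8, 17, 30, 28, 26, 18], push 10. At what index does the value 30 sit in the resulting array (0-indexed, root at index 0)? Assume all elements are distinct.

append 10 at index 8 → [2, 12, 8, 17, 30, 28, 26, 18, 10]
10 < parent 17 at index 3, swap → [2, 12, 8, 10, 30, 28, 26, 18, 17]
10 < parent 12 at index 1, swap → [2, 10, 8, 12, 30, 28, 26, 18, 17]
resulting array: [2, 10, 8, 12, 30, 28, 26, 18, 17]

4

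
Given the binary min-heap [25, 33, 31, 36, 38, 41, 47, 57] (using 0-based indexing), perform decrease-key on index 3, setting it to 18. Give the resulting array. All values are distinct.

[18, 25, 31, 33, 38, 41, 47, 57]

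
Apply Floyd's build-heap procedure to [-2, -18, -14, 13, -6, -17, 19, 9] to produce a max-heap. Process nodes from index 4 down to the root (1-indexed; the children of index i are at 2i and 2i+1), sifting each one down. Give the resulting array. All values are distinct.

[19, 13, -2, 9, -6, -17, -14, -18]

sift down from index 4: already satisfies heap property
sift down from index 3:
  -14 vs larger child 19 at index 7, swap → [-2, -18, 19, 13, -6, -17, -14, 9]
sift down from index 2:
  -18 vs larger child 13 at index 4, swap → [-2, 13, 19, -18, -6, -17, -14, 9]
  -18 vs only child 9 at index 8, swap → [-2, 13, 19, 9, -6, -17, -14, -18]
sift down from index 1:
  -2 vs larger child 19 at index 3, swap → [19, 13, -2, 9, -6, -17, -14, -18]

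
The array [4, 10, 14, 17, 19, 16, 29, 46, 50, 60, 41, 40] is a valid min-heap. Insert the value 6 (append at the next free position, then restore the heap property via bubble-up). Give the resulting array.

[4, 10, 6, 17, 19, 14, 29, 46, 50, 60, 41, 40, 16]

append 6 at index 12 → [4, 10, 14, 17, 19, 16, 29, 46, 50, 60, 41, 40, 6]
6 < parent 16 at index 5, swap → [4, 10, 14, 17, 19, 6, 29, 46, 50, 60, 41, 40, 16]
6 < parent 14 at index 2, swap → [4, 10, 6, 17, 19, 14, 29, 46, 50, 60, 41, 40, 16]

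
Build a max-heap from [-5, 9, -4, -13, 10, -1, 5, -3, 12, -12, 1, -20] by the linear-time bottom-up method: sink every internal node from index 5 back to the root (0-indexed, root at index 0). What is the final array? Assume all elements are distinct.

[12, 10, 5, 9, 1, -1, -4, -3, -13, -12, -5, -20]

sift down from index 5: already satisfies heap property
sift down from index 4: already satisfies heap property
sift down from index 3:
  -13 vs larger child 12 at index 8, swap → [-5, 9, -4, 12, 10, -1, 5, -3, -13, -12, 1, -20]
sift down from index 2:
  -4 vs larger child 5 at index 6, swap → [-5, 9, 5, 12, 10, -1, -4, -3, -13, -12, 1, -20]
sift down from index 1:
  9 vs larger child 12 at index 3, swap → [-5, 12, 5, 9, 10, -1, -4, -3, -13, -12, 1, -20]
sift down from index 0:
  -5 vs larger child 12 at index 1, swap → [12, -5, 5, 9, 10, -1, -4, -3, -13, -12, 1, -20]
  -5 vs larger child 10 at index 4, swap → [12, 10, 5, 9, -5, -1, -4, -3, -13, -12, 1, -20]
  -5 vs larger child 1 at index 10, swap → [12, 10, 5, 9, 1, -1, -4, -3, -13, -12, -5, -20]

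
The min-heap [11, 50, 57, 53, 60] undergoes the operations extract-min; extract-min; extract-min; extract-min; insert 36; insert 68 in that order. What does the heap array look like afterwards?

[36, 60, 68]

extract-min → returns 11:
  remove root 11; move last element 60 to root → [60, 50, 57, 53]
  60 vs smaller child 50 at index 1, swap → [50, 60, 57, 53]
  60 vs only child 53 at index 3, swap → [50, 53, 57, 60]
extract-min → returns 50:
  remove root 50; move last element 60 to root → [60, 53, 57]
  60 vs smaller child 53 at index 1, swap → [53, 60, 57]
extract-min → returns 53:
  remove root 53; move last element 57 to root → [57, 60] (no swap needed)
extract-min → returns 57:
  remove root 57; move last element 60 to root → [60] (no swap needed)
insert 36:
  append 36 at index 1 → [60, 36]
  36 < parent 60 at index 0, swap → [36, 60]
insert 68:
  append 68 at index 2 → [36, 60, 68] (no swap needed)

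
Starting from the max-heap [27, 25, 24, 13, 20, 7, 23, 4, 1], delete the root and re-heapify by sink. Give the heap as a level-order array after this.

remove root 27; move last element 1 to root → [1, 25, 24, 13, 20, 7, 23, 4]
1 vs larger child 25 at index 1, swap → [25, 1, 24, 13, 20, 7, 23, 4]
1 vs larger child 20 at index 4, swap → [25, 20, 24, 13, 1, 7, 23, 4]

[25, 20, 24, 13, 1, 7, 23, 4]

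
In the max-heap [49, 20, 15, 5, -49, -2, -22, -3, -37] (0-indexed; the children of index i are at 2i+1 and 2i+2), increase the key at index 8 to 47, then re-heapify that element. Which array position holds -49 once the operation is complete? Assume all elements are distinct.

set index 8 from -37 to 47 → [49, 20, 15, 5, -49, -2, -22, -3, 47]
47 > parent 5 at index 3, swap → [49, 20, 15, 47, -49, -2, -22, -3, 5]
47 > parent 20 at index 1, swap → [49, 47, 15, 20, -49, -2, -22, -3, 5]
resulting array: [49, 47, 15, 20, -49, -2, -22, -3, 5]

4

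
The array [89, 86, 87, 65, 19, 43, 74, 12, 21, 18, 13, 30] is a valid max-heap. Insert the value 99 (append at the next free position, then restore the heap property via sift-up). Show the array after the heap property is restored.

[99, 86, 89, 65, 19, 87, 74, 12, 21, 18, 13, 30, 43]

append 99 at index 12 → [89, 86, 87, 65, 19, 43, 74, 12, 21, 18, 13, 30, 99]
99 > parent 43 at index 5, swap → [89, 86, 87, 65, 19, 99, 74, 12, 21, 18, 13, 30, 43]
99 > parent 87 at index 2, swap → [89, 86, 99, 65, 19, 87, 74, 12, 21, 18, 13, 30, 43]
99 > parent 89 at index 0, swap → [99, 86, 89, 65, 19, 87, 74, 12, 21, 18, 13, 30, 43]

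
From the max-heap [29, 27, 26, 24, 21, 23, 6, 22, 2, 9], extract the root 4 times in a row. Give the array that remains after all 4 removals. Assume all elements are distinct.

[23, 22, 6, 9, 21, 2]

extract-max #1 returns 29:
  remove root 29; move last element 9 to root → [9, 27, 26, 24, 21, 23, 6, 22, 2]
  9 vs larger child 27 at index 1, swap → [27, 9, 26, 24, 21, 23, 6, 22, 2]
  9 vs larger child 24 at index 3, swap → [27, 24, 26, 9, 21, 23, 6, 22, 2]
  9 vs larger child 22 at index 7, swap → [27, 24, 26, 22, 21, 23, 6, 9, 2]
extract-max #2 returns 27:
  remove root 27; move last element 2 to root → [2, 24, 26, 22, 21, 23, 6, 9]
  2 vs larger child 26 at index 2, swap → [26, 24, 2, 22, 21, 23, 6, 9]
  2 vs larger child 23 at index 5, swap → [26, 24, 23, 22, 21, 2, 6, 9]
extract-max #3 returns 26:
  remove root 26; move last element 9 to root → [9, 24, 23, 22, 21, 2, 6]
  9 vs larger child 24 at index 1, swap → [24, 9, 23, 22, 21, 2, 6]
  9 vs larger child 22 at index 3, swap → [24, 22, 23, 9, 21, 2, 6]
extract-max #4 returns 24:
  remove root 24; move last element 6 to root → [6, 22, 23, 9, 21, 2]
  6 vs larger child 23 at index 2, swap → [23, 22, 6, 9, 21, 2]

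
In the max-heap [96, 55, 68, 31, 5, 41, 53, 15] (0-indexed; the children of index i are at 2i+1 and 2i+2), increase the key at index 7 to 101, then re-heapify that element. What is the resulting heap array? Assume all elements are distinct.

[101, 96, 68, 55, 5, 41, 53, 31]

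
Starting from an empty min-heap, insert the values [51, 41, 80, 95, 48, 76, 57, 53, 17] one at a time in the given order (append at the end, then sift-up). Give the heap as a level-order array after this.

[17, 41, 57, 48, 51, 80, 76, 95, 53]

Insert 51:
  append 51 at index 0 → [51] (no swap needed)
Insert 41:
  append 41 at index 1 → [51, 41]
  41 < parent 51 at index 0, swap → [41, 51]
Insert 80:
  append 80 at index 2 → [41, 51, 80] (no swap needed)
Insert 95:
  append 95 at index 3 → [41, 51, 80, 95] (no swap needed)
Insert 48:
  append 48 at index 4 → [41, 51, 80, 95, 48]
  48 < parent 51 at index 1, swap → [41, 48, 80, 95, 51]
Insert 76:
  append 76 at index 5 → [41, 48, 80, 95, 51, 76]
  76 < parent 80 at index 2, swap → [41, 48, 76, 95, 51, 80]
Insert 57:
  append 57 at index 6 → [41, 48, 76, 95, 51, 80, 57]
  57 < parent 76 at index 2, swap → [41, 48, 57, 95, 51, 80, 76]
Insert 53:
  append 53 at index 7 → [41, 48, 57, 95, 51, 80, 76, 53]
  53 < parent 95 at index 3, swap → [41, 48, 57, 53, 51, 80, 76, 95]
Insert 17:
  append 17 at index 8 → [41, 48, 57, 53, 51, 80, 76, 95, 17]
  17 < parent 53 at index 3, swap → [41, 48, 57, 17, 51, 80, 76, 95, 53]
  17 < parent 48 at index 1, swap → [41, 17, 57, 48, 51, 80, 76, 95, 53]
  17 < parent 41 at index 0, swap → [17, 41, 57, 48, 51, 80, 76, 95, 53]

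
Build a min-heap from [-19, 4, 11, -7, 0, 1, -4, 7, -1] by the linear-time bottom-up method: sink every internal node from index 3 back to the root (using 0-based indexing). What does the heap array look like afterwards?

[-19, -7, -4, -1, 0, 1, 11, 7, 4]

sift down from index 3: already satisfies heap property
sift down from index 2:
  11 vs smaller child -4 at index 6, swap → [-19, 4, -4, -7, 0, 1, 11, 7, -1]
sift down from index 1:
  4 vs smaller child -7 at index 3, swap → [-19, -7, -4, 4, 0, 1, 11, 7, -1]
  4 vs smaller child -1 at index 8, swap → [-19, -7, -4, -1, 0, 1, 11, 7, 4]
sift down from index 0: already satisfies heap property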